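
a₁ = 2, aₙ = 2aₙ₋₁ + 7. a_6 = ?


Computing step by step:
a_1 = 2
a_2 = 11
a_3 = 29
a_4 = 65
a_5 = 137
a_6 = 281


a_6 = 281


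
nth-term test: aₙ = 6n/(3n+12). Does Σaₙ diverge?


lim(n→∞) 6n/(3n+12) = 6/3 = 2  (divide numerator and denominator by n)
lim aₙ = 2 ≠ 0 → series DIVERGES

Diverges (lim aₙ = 2 ≠ 0)


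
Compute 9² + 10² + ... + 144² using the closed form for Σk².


Σₖ₌9^144 k² = Σₖ₌₁^144 k² − Σₖ₌₁^8 k²
= 144·145·289/6 − 8·9·17/6
= 1005720 − 204 = 1005516

Σk² = 1005516


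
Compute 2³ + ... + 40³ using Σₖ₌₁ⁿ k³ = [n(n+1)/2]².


Σₖ₌2^40 k³ = [40·41/2]² − [1·2/2]²
= 672400 − 1 = 672399

Σk³ = 672399


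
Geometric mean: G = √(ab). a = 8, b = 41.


GM = √(8×41) = √328 = 18.1108

GM = 18.1108


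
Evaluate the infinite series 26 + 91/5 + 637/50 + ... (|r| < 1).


S∞ = a₁/(1-r) = 26/(1 - 7/10)
= 26/(3/10)
= 260/3

S∞ = 260/3


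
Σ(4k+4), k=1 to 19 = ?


Σ(4k+4) = 4·Σk + 4·n
= 4·190 + 4·19
= 760 + 76 = 836

Σ = 836


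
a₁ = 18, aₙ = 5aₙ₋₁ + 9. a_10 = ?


Computing step by step:
a_1 = 18
a_2 = 99
a_3 = 504
a_4 = 2529
a_5 = 12654
a_6 = 63279
a_7 = 316404
a_8 = 1582029
a_9 = 7910154
a_10 = 39550779


a_10 = 39550779


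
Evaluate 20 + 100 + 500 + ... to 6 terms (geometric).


Sₙ = 20×(5^6 - 1)/(5 - 1)
= 20×(15625 - 1)/4
= 20×15624/4
= 78120

S_6 = 78120


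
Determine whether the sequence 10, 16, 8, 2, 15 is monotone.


Differences: 6, -8, -6, 13
Difference at position 1 is +6 (> 0) but position 2 is -8 (< 0) — sequence both rises and falls
→ NOT monotonic

Not monotonic


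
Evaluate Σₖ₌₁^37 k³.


n(n+1)/2 = 37×38/2 = 703
Σk³ = 703² = 494209

Σk³ = 494209


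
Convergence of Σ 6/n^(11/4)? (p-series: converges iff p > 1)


p-series test: Σ c/n^p converges if p > 1, diverges if p ≤ 1 (constant c > 0 doesn't affect convergence).
p = 11/4
11/4 > 1 → CONVERGES

Converges (p = 11/4 > 1)


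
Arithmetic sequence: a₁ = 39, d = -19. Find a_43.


aₙ = a₁ + (n-1)d
= 39 + (43-1)×-19
= 39 - 798
= -759

a_43 = -759


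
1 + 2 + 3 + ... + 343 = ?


n(n+1)/2 = 343×344/2 = 117992/2 = 58996

Σk = 58996


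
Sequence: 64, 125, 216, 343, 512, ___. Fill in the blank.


Pattern: perfect cubes: n³
Terms: 64, 125, 216, 343, 512
Next term = 729

Next term = 729


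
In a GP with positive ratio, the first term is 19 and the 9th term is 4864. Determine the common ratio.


r^(n-1) = aₙ/a₁
r^8 = 4864/19 = 256
r = 256^(1/8)
= ±2; taking r > 0 gives r = 2

r = 2


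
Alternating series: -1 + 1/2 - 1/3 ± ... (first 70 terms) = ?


S = -1 + 1/2 - 1/3 + 1/4 - 1/5 + 1/6 - 1/7 + 1/8 ± ...
= -0.6861
(Full series converges to -ln(2) ≈ -0.6931)

S_70 = -0.6861


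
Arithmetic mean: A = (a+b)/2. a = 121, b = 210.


AM = (121 + 210)/2 = 331/2 = 165.5

AM = 165.5


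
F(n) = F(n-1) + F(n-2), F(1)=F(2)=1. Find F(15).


Fibonacci sequence: 1, 1, 2, 3, 5, 8, 13, 21, 34, 55, 89, ...
F(15) = 610

F(15) = 610


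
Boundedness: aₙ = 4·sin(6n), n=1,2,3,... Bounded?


For all n, -1 ≤ sin(6n) ≤ 1, so -4 ≤ 4·sin(6n) ≤ 4
Lower bound: -4, Upper bound: 4
The sequence IS bounded

Bounded (-4 ≤ aₙ ≤ 4)


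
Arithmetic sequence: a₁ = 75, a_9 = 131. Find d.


d = (aₙ - a₁)/(n-1)
= (131 - 75)/(9-1)
= 56/8 = 7

d = 7


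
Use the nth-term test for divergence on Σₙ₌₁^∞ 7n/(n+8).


lim(n→∞) 7n/(n+8) = 7/1 = 7  (divide numerator and denominator by n)
lim aₙ = 7 ≠ 0 → series DIVERGES

Diverges (lim aₙ = 7 ≠ 0)


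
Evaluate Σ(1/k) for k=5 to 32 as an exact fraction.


Σₖ₌5^32 1/k = 1/5 + 1/6 + 1/7 + ... + 1/32
= 285220390427639/144403552893600
≈ 1.9752

Sum = 285220390427639/144403552893600 ≈ 1.9752


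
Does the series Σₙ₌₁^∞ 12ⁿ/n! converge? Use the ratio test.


aₙ = 12^n/n!
a_{n+1}/aₙ = 12^(n+1)/(n+1)! × n!/12^n
= 12/(n+1)
L = lim(n→∞) 12/(n+1) = 0
L < 1 → series CONVERGES

Converges (ratio test: L = 0 < 1)


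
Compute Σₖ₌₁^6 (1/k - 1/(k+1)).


Telescoping: adjacent terms cancel.
= 1/1 - 1/7
= 1 - 1/7 = 6/7

Sum = 6/7


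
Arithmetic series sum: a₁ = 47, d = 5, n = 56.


aₙ = 47 + (56-1)×5 = 322
Sₙ = n(a₁+aₙ)/2 = 56×(47+322)/2
= 56×369/2 = 10332

S_56 = 10332


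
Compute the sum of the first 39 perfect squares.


n = 39
n(n+1)(2n+1)/6 = 39×40×79/6
= 123240/6 = 20540

Σk² = 20540


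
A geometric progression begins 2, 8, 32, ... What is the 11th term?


aₙ = a₁·r^(n-1)
= 2×4^10
= 2×1048576
= 2097152

a_11 = 2097152


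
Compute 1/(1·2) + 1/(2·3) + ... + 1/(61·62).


1/(k(k+1)) = 1/k - 1/(k+1) (partial fractions)
Telescoping: Σ = 1 - 1/62 = 61/62

Sum = 61/62


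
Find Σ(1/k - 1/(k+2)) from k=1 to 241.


Telescoping with gap 2: two head and two tail terms survive.
= (1 + 1/2) - (1/242 + 1/243)
= 3/2 - 1/242 - 1/243 = 43862/29403

Sum = 43862/29403


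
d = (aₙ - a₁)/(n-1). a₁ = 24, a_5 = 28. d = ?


d = (aₙ - a₁)/(n-1)
= (28 - 24)/(5-1)
= 4/4 = 1

d = 1


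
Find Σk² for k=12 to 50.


Σₖ₌12^50 k² = Σₖ₌₁^50 k² − Σₖ₌₁^11 k²
= 50·51·101/6 − 11·12·23/6
= 42925 − 506 = 42419

Σk² = 42419


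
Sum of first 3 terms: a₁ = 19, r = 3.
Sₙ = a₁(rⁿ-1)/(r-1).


Sₙ = 19×(3^3 - 1)/(3 - 1)
= 19×(27 - 1)/2
= 19×26/2
= 247

S_3 = 247


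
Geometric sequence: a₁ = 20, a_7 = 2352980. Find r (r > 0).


r^(n-1) = aₙ/a₁
r^6 = 2352980/20 = 117649
r = 117649^(1/6)
= ±7; taking r > 0 gives r = 7

r = 7


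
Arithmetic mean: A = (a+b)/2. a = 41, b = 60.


AM = (41 + 60)/2 = 101/2 = 50.5

AM = 50.5


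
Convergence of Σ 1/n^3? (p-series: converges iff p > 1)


p-series test: Σ c/n^p converges if p > 1, diverges if p ≤ 1 (constant c > 0 doesn't affect convergence).
p = 3
3 > 1 → CONVERGES

Converges (p = 3 > 1)


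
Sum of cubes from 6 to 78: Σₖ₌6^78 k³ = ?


Σₖ₌6^78 k³ = [78·79/2]² − [5·6/2]²
= 9492561 − 225 = 9492336

Σk³ = 9492336


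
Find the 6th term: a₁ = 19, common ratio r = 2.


aₙ = a₁·r^(n-1)
= 19×2^5
= 19×32
= 608

a_6 = 608


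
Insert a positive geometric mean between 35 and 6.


GM = √(35×6) = √210 = 14.4914

GM = 14.4914


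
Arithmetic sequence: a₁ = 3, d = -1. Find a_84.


aₙ = a₁ + (n-1)d
= 3 + (84-1)×-1
= 3 - 83
= -80

a_84 = -80


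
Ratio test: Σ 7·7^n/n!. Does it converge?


aₙ = 7·7^n/n!
a_{n+1}/aₙ = 7^(n+1)/(n+1)! × n!/7^n  (constant 7 cancels)
= 7/(n+1)
L = lim(n→∞) 7/(n+1) = 0
L < 1 → series CONVERGES

Converges (ratio test: L = 0 < 1)


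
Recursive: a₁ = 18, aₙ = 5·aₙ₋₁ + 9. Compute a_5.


Computing step by step:
a_1 = 18
a_2 = 99
a_3 = 504
a_4 = 2529
a_5 = 12654


a_5 = 12654


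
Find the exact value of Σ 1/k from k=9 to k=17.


Σₖ₌9^17 1/k = 1/9 + 1/10 + 1/11 + 1/12 + 1/13 + 1/14 + 1/15 + 1/16 + 1/17
= 1768477/2450448
≈ 0.7217

Sum = 1768477/2450448 ≈ 0.7217


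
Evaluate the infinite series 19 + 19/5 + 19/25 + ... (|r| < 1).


S∞ = a₁/(1-r) = 19/(1 - 1/5)
= 19/(4/5)
= 95/4

S∞ = 95/4


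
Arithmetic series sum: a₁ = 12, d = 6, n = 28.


aₙ = 12 + (28-1)×6 = 174
Sₙ = n(a₁+aₙ)/2 = 28×(12+174)/2
= 28×186/2 = 2604

S_28 = 2604


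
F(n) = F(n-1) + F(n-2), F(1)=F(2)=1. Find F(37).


Fibonacci sequence: 1, 1, 2, 3, 5, 8, 13, 21, 34, 55, 89, ...
F(37) = 24157817

F(37) = 24157817


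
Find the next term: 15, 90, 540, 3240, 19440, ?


Pattern: geometric (r=6)
Terms: 15, 90, 540, 3240, 19440
Next term = 116640

Next term = 116640


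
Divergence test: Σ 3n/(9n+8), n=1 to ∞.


lim(n→∞) 3n/(9n+8) = 3/9 = 1/3  (divide numerator and denominator by n)
lim aₙ = 1/3 ≠ 0 → series DIVERGES

Diverges (lim aₙ = 1/3 ≠ 0)


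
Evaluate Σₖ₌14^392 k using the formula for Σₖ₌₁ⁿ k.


Σₖ₌14^392 k = Σₖ₌₁^392 k − Σₖ₌₁^13 k
= 392·393/2 − 13·14/2
= 77028 − 91 = 76937

Σk = 76937


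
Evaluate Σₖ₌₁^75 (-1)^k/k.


S = -1 + 1/2 - 1/3 + 1/4 - 1/5 + 1/6 - 1/7 + 1/8 ± ...
= -0.6998
(Full series converges to -ln(2) ≈ -0.6931)

S_75 = -0.6998


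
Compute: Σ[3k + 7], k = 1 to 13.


Σ(3k+7) = 3·Σk + 7·n
= 3·91 + 7·13
= 273 + 91 = 364

Σ = 364


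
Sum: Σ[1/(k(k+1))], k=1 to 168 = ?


1/(k(k+1)) = 1/k - 1/(k+1) (partial fractions)
Telescoping: Σ = 1 - 1/169 = 168/169

Sum = 168/169


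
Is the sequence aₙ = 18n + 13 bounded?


aₙ = 18n + 13 → as n→∞, aₙ→∞
No finite upper bound exists
The sequence is UNBOUNDED

Unbounded (aₙ → ∞ as n → ∞)


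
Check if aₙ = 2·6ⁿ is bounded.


aₙ = 2·6ⁿ → as n→∞, aₙ→∞ (since base 6 > 1)
No finite upper bound exists
The sequence is UNBOUNDED

Unbounded (aₙ → ∞ as n → ∞)


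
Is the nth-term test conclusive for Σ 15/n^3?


lim(n→∞) 15/n^3 = 0
lim aₙ = 0 → nth-term test is INCONCLUSIVE
(Need other tests; this is actually a convergent p-series with p=3 > 1)

Inconclusive (lim aₙ = 0; need another test)


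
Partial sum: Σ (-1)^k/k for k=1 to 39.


S = -1 + 1/2 - 1/3 + 1/4 - 1/5 + 1/6 - 1/7 + 1/8 ± ...
= -0.7058
(Full series converges to -ln(2) ≈ -0.6931)

S_39 = -0.7058


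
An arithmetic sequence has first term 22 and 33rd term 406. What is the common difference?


d = (aₙ - a₁)/(n-1)
= (406 - 22)/(33-1)
= 384/32 = 12

d = 12


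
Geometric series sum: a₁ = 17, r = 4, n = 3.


Sₙ = 17×(4^3 - 1)/(4 - 1)
= 17×(64 - 1)/3
= 17×63/3
= 357

S_3 = 357


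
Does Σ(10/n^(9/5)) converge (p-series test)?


p-series test: Σ c/n^p converges if p > 1, diverges if p ≤ 1 (constant c > 0 doesn't affect convergence).
p = 9/5
9/5 > 1 → CONVERGES

Converges (p = 9/5 > 1)


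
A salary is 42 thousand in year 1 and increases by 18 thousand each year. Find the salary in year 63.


aₙ = a₁ + (n-1)d
= 42 + (63-1)×18
= 42 + 1116
= 1158

a_63 = 1158


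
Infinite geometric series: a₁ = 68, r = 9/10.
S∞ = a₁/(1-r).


S∞ = a₁/(1-r) = 68/(1 - 9/10)
= 68/(1/10)
= 680

S∞ = 680


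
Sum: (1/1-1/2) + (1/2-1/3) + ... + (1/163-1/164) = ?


Telescoping: adjacent terms cancel.
= 1/1 - 1/164
= 1 - 1/164 = 163/164

Sum = 163/164


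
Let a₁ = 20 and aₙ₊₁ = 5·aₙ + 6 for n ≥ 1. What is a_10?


Computing step by step:
a_1 = 20
a_2 = 106
a_3 = 536
a_4 = 2686
a_5 = 13436
a_6 = 67186
a_7 = 335936
a_8 = 1679686
a_9 = 8398436
a_10 = 41992186


a_10 = 41992186


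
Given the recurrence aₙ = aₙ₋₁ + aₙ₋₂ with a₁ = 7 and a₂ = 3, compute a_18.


Computing iteratively: 7, 3, 10, 13, 23, 36, 59, 95, 154, 249, 403, 652, ...
a_18 = 11700

a_18 = 11700


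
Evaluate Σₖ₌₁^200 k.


n(n+1)/2 = 200×201/2 = 40200/2 = 20100

Σk = 20100


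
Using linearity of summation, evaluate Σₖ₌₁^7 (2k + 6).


Σ(2k+6) = 2·Σk + 6·n
= 2·28 + 6·7
= 56 + 42 = 98

Σ = 98


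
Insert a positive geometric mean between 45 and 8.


GM = √(45×8) = √360 = 18.9737

GM = 18.9737


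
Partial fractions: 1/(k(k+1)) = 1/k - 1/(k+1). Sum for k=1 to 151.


1/(k(k+1)) = 1/k - 1/(k+1) (partial fractions)
Telescoping: Σ = 1 - 1/152 = 151/152

Sum = 151/152


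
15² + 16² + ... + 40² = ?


Σₖ₌15^40 k² = Σₖ₌₁^40 k² − Σₖ₌₁^14 k²
= 40·41·81/6 − 14·15·29/6
= 22140 − 1015 = 21125

Σk² = 21125


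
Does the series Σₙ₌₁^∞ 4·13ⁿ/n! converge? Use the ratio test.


aₙ = 4·13^n/n!
a_{n+1}/aₙ = 13^(n+1)/(n+1)! × n!/13^n  (constant 4 cancels)
= 13/(n+1)
L = lim(n→∞) 13/(n+1) = 0
L < 1 → series CONVERGES

Converges (ratio test: L = 0 < 1)


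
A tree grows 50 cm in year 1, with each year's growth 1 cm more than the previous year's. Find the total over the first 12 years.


aₙ = 50 + (12-1)×1 = 61
Sₙ = n(a₁+aₙ)/2 = 12×(50+61)/2
= 12×111/2 = 666

S_12 = 666


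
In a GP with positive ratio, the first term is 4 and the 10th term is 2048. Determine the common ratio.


r^(n-1) = aₙ/a₁
r^9 = 2048/4 = 512
r = 512^(1/9)
= 2

r = 2


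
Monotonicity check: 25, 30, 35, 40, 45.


Differences: 5, 5, 5, 5
All differences > 0 → strictly INCREASING

Monotonically increasing


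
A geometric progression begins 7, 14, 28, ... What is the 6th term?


aₙ = a₁·r^(n-1)
= 7×2^5
= 7×32
= 224

a_6 = 224


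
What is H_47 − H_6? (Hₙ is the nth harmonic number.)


Σₖ₌7^47 1/k = 1/7 + 1/8 + 1/9 + ... + 1/47
= 125730375884807133149/63245806209101973600
≈ 1.988

Sum = 125730375884807133149/63245806209101973600 ≈ 1.988


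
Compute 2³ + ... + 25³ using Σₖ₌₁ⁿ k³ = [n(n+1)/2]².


Σₖ₌2^25 k³ = [25·26/2]² − [1·2/2]²
= 105625 − 1 = 105624

Σk³ = 105624


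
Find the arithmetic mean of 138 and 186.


AM = (138 + 186)/2 = 324/2 = 162

AM = 162


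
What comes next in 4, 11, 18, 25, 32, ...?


Pattern: arithmetic (d=7)
Terms: 4, 11, 18, 25, 32
Next term = 39

Next term = 39


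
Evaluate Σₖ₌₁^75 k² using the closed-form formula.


n = 75
n(n+1)(2n+1)/6 = 75×76×151/6
= 860700/6 = 143450

Σk² = 143450


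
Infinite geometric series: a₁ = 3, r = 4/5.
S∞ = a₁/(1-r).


S∞ = a₁/(1-r) = 3/(1 - 4/5)
= 3/(1/5)
= 15

S∞ = 15


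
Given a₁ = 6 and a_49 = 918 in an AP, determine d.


d = (aₙ - a₁)/(n-1)
= (918 - 6)/(49-1)
= 912/48 = 19

d = 19


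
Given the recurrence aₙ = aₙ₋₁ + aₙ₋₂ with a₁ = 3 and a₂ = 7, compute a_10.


Computing iteratively: 3, 7, 10, 17, 27, 44, 71, 115, 186, 301
a_10 = 301

a_10 = 301


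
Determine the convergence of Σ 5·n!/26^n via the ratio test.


aₙ = 5·n!/26^n
a_{n+1}/aₙ = (n+1)!/26^(n+1) × 26^n/n!  (constant 5 cancels)
= (n+1)/26
L = lim(n→∞) (n+1)/26 = ∞
L > 1 → series DIVERGES

Diverges (ratio test: L = ∞ > 1)


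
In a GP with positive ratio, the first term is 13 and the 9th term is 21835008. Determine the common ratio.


r^(n-1) = aₙ/a₁
r^8 = 21835008/13 = 1679616
r = 1679616^(1/8)
= ±6; taking r > 0 gives r = 6

r = 6


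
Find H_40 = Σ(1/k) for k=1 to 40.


H_40 = 1/1 + 1/2 + 1/3 + ... + 1/40
= 2078178381193813/485721041551200
≈ 4.2785

H_40 = 2078178381193813/485721041551200 ≈ 4.2785


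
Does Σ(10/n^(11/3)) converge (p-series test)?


p-series test: Σ c/n^p converges if p > 1, diverges if p ≤ 1 (constant c > 0 doesn't affect convergence).
p = 11/3
11/3 > 1 → CONVERGES

Converges (p = 11/3 > 1)


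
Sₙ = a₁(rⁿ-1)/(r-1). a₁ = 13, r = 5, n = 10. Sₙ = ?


Sₙ = 13×(5^10 - 1)/(5 - 1)
= 13×(9765625 - 1)/4
= 13×9765624/4
= 31738278

S_10 = 31738278


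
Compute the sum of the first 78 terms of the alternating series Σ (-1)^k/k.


S = -1 + 1/2 - 1/3 + 1/4 - 1/5 + 1/6 - 1/7 + 1/8 ± ...
= -0.6868
(Full series converges to -ln(2) ≈ -0.6931)

S_78 = -0.6868


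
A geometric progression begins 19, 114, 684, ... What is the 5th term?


aₙ = a₁·r^(n-1)
= 19×6^4
= 19×1296
= 24624

a_5 = 24624


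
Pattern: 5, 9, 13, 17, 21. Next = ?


Pattern: arithmetic (d=4)
Terms: 5, 9, 13, 17, 21
Next term = 25

Next term = 25


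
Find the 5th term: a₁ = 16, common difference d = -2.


aₙ = a₁ + (n-1)d
= 16 + (5-1)×-2
= 16 - 8
= 8

a_5 = 8


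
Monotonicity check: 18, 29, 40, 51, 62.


Differences: 11, 11, 11, 11
All differences > 0 → strictly INCREASING

Monotonically increasing


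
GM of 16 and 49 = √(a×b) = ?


GM = √(16×49) = √784 = 28

GM = 28


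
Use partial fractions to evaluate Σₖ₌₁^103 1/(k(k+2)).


1/(k(k+2)) = (1/2)·(1/k - 1/(k+2)) (partial fractions)
Telescoping: Σ = (1/2)·(1 + 1/2 - 1/104 - 1/105) = 16171/21840

Sum = 16171/21840


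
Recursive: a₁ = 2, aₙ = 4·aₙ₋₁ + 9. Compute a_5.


Computing step by step:
a_1 = 2
a_2 = 17
a_3 = 77
a_4 = 317
a_5 = 1277


a_5 = 1277


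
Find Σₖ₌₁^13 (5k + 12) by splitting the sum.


Σ(5k+12) = 5·Σk + 12·n
= 5·91 + 12·13
= 455 + 156 = 611

Σ = 611


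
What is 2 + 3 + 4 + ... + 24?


Σₖ₌2^24 k = Σₖ₌₁^24 k − Σₖ₌₁^1 k
= 24·25/2 − 1·2/2
= 300 − 1 = 299

Σk = 299


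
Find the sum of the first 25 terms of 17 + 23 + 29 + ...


aₙ = 17 + (25-1)×6 = 161
Sₙ = n(a₁+aₙ)/2 = 25×(17+161)/2
= 25×178/2 = 2225

S_25 = 2225


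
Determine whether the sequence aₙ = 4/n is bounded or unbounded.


a₁ = 4, a₂ = 4/2, a₃ = 4/3, ...
0 < aₙ ≤ 4 for all n ≥ 1
Lower bound: 0, Upper bound: 4
The sequence IS bounded

Bounded (0 < aₙ ≤ 4)


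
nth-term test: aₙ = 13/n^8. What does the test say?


lim(n→∞) 13/n^8 = 0
lim aₙ = 0 → nth-term test is INCONCLUSIVE
(Need other tests; this is actually a convergent p-series with p=8 > 1)

Inconclusive (lim aₙ = 0; need another test)


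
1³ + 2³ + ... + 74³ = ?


n(n+1)/2 = 74×75/2 = 2775
Σk³ = 2775² = 7700625

Σk³ = 7700625


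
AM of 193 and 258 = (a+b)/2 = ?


AM = (193 + 258)/2 = 451/2 = 225.5

AM = 225.5


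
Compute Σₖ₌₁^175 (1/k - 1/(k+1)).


Telescoping: adjacent terms cancel.
= 1/1 - 1/176
= 1 - 1/176 = 175/176

Sum = 175/176


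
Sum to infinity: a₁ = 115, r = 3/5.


S∞ = a₁/(1-r) = 115/(1 - 3/5)
= 115/(2/5)
= 575/2

S∞ = 575/2


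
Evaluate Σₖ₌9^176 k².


Σₖ₌9^176 k² = Σₖ₌₁^176 k² − Σₖ₌₁^8 k²
= 176·177·353/6 − 8·9·17/6
= 1832776 − 204 = 1832572

Σk² = 1832572


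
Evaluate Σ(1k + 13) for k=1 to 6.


Σ(1k+13) = 1·Σk + 13·n
= 1·21 + 13·6
= 21 + 78 = 99

Σ = 99


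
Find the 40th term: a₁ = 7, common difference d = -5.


aₙ = a₁ + (n-1)d
= 7 + (40-1)×-5
= 7 - 195
= -188

a_40 = -188


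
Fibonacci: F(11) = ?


Fibonacci sequence: 1, 1, 2, 3, 5, 8, 13, 21, 34, 55, 89
F(11) = 89

F(11) = 89


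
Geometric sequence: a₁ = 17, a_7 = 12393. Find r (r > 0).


r^(n-1) = aₙ/a₁
r^6 = 12393/17 = 729
r = 729^(1/6)
= ±3; taking r > 0 gives r = 3

r = 3


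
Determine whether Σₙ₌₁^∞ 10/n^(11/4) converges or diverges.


p-series test: Σ c/n^p converges if p > 1, diverges if p ≤ 1 (constant c > 0 doesn't affect convergence).
p = 11/4
11/4 > 1 → CONVERGES

Converges (p = 11/4 > 1)


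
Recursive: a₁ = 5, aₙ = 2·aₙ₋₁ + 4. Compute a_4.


Computing step by step:
a_1 = 5
a_2 = 14
a_3 = 32
a_4 = 68


a_4 = 68


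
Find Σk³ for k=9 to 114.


Σₖ₌9^114 k³ = [114·115/2]² − [8·9/2]²
= 42968025 − 1296 = 42966729

Σk³ = 42966729


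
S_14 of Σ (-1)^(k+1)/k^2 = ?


S = 1 - 1/4 + 1/9 - 1/16 + 1/25 - 1/36 + 1/49 - 1/64 ± ...
= 0.8201
(Full series converges to +π²/12 ≈ +0.8225)

S_14 = 0.8201


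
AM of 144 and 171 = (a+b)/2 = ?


AM = (144 + 171)/2 = 315/2 = 157.5

AM = 157.5


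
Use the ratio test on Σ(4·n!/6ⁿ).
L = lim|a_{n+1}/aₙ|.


aₙ = 4·n!/6^n
a_{n+1}/aₙ = (n+1)!/6^(n+1) × 6^n/n!  (constant 4 cancels)
= (n+1)/6
L = lim(n→∞) (n+1)/6 = ∞
L > 1 → series DIVERGES

Diverges (ratio test: L = ∞ > 1)


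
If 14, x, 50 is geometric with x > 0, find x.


GM = √(14×50) = √700 = 26.4575

GM = 26.4575


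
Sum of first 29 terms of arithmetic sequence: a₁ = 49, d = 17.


aₙ = 49 + (29-1)×17 = 525
Sₙ = n(a₁+aₙ)/2 = 29×(49+525)/2
= 29×574/2 = 8323

S_29 = 8323


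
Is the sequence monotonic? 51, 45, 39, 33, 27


Differences: -6, -6, -6, -6
All differences < 0 → strictly DECREASING

Monotonically decreasing


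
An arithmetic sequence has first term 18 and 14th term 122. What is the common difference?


d = (aₙ - a₁)/(n-1)
= (122 - 18)/(14-1)
= 104/13 = 8

d = 8


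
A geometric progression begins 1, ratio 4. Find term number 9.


aₙ = a₁·r^(n-1)
= 1×4^8
= 1×65536
= 65536

a_9 = 65536


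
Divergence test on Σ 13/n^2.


lim(n→∞) 13/n^2 = 0
lim aₙ = 0 → nth-term test is INCONCLUSIVE
(Need other tests; this is actually a convergent p-series with p=2 > 1)

Inconclusive (lim aₙ = 0; need another test)


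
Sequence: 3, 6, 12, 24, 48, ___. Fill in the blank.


Pattern: geometric (r=2)
Terms: 3, 6, 12, 24, 48
Next term = 96

Next term = 96


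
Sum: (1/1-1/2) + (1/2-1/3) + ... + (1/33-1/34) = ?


Telescoping: adjacent terms cancel.
= 1/1 - 1/34
= 1 - 1/34 = 33/34

Sum = 33/34


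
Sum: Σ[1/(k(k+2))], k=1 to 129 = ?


1/(k(k+2)) = (1/2)·(1/k - 1/(k+2)) (partial fractions)
Telescoping: Σ = (1/2)·(1 + 1/2 - 1/130 - 1/131) = 6321/8515

Sum = 6321/8515


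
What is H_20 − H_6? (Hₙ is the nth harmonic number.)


Σₖ₌7^20 1/k = 1/7 + 1/8 + 1/9 + ... + 1/20
= 89061751/77597520
≈ 1.1477

Sum = 89061751/77597520 ≈ 1.1477


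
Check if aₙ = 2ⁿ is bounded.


aₙ = 2ⁿ → as n→∞, aₙ→∞ (since base 2 > 1)
No finite upper bound exists
The sequence is UNBOUNDED

Unbounded (aₙ → ∞ as n → ∞)


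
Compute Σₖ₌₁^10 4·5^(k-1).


Sₙ = 4×(5^10 - 1)/(5 - 1)
= 4×(9765625 - 1)/4
= 4×9765624/4
= 9765624

S_10 = 9765624


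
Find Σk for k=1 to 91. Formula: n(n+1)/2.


n(n+1)/2 = 91×92/2 = 8372/2 = 4186

Σk = 4186


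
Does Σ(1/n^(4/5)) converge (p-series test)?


p-series test: Σ c/n^p converges if p > 1, diverges if p ≤ 1 (constant c > 0 doesn't affect convergence).
p = 4/5
4/5 ≤ 1 → DIVERGES

Diverges (p = 4/5 ≤ 1)


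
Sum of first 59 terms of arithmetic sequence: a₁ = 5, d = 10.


aₙ = 5 + (59-1)×10 = 585
Sₙ = n(a₁+aₙ)/2 = 59×(5+585)/2
= 59×590/2 = 17405

S_59 = 17405


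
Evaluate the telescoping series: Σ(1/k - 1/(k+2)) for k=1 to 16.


Telescoping with gap 2: two head and two tail terms survive.
= (1 + 1/2) - (1/17 + 1/18)
= 3/2 - 1/17 - 1/18 = 212/153

Sum = 212/153


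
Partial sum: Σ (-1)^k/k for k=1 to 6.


S = -1 + 1/2 - 1/3 + 1/4 - 1/5 + 1/6
= -0.6167
(Full series converges to -ln(2) ≈ -0.6931)

S_6 = -0.6167


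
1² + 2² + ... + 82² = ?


n = 82
n(n+1)(2n+1)/6 = 82×83×165/6
= 1122990/6 = 187165

Σk² = 187165


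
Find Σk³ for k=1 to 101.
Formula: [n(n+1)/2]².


n(n+1)/2 = 101×102/2 = 5151
Σk³ = 5151² = 26532801

Σk³ = 26532801


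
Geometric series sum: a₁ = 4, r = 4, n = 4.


Sₙ = 4×(4^4 - 1)/(4 - 1)
= 4×(256 - 1)/3
= 4×255/3
= 340

S_4 = 340


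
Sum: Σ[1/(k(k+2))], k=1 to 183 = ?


1/(k(k+2)) = (1/2)·(1/k - 1/(k+2)) (partial fractions)
Telescoping: Σ = (1/2)·(1 + 1/2 - 1/184 - 1/185) = 50691/68080

Sum = 50691/68080


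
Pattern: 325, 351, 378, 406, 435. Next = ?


Pattern: triangular numbers: n(n+1)/2
Terms: 325, 351, 378, 406, 435
Next term = 465

Next term = 465


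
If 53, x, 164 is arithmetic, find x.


AM = (53 + 164)/2 = 217/2 = 108.5

AM = 108.5


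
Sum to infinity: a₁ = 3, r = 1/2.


S∞ = a₁/(1-r) = 3/(1 - 1/2)
= 3/(1/2)
= 6

S∞ = 6


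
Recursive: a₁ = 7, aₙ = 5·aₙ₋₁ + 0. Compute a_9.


Computing step by step:
a_1 = 7
a_2 = 35
a_3 = 175
a_4 = 875
a_5 = 4375
a_6 = 21875
a_7 = 109375
a_8 = 546875
a_9 = 2734375


a_9 = 2734375


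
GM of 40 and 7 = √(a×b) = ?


GM = √(40×7) = √280 = 16.7332

GM = 16.7332


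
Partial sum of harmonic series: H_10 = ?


H_10 = 1/1 + 1/2 + 1/3 + 1/4 + 1/5 + 1/6 + 1/7 + 1/8 + 1/9 + 1/10
= 7381/2520
≈ 2.929

H_10 = 7381/2520 ≈ 2.929


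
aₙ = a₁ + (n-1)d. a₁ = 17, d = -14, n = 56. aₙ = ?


aₙ = a₁ + (n-1)d
= 17 + (56-1)×-14
= 17 - 770
= -753

a_56 = -753


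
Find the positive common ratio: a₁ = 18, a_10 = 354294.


r^(n-1) = aₙ/a₁
r^9 = 354294/18 = 19683
r = 19683^(1/9)
= 3

r = 3


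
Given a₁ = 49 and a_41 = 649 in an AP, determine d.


d = (aₙ - a₁)/(n-1)
= (649 - 49)/(41-1)
= 600/40 = 15

d = 15


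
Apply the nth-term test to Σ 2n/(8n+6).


lim(n→∞) 2n/(8n+6) = 2/8 = 1/4  (divide numerator and denominator by n)
lim aₙ = 1/4 ≠ 0 → series DIVERGES

Diverges (lim aₙ = 1/4 ≠ 0)


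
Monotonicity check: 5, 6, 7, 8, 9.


Differences: 1, 1, 1, 1
All differences > 0 → strictly INCREASING

Monotonically increasing


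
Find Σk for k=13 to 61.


Σₖ₌13^61 k = Σₖ₌₁^61 k − Σₖ₌₁^12 k
= 61·62/2 − 12·13/2
= 1891 − 78 = 1813

Σk = 1813


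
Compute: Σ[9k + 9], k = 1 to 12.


Σ(9k+9) = 9·Σk + 9·n
= 9·78 + 9·12
= 702 + 108 = 810

Σ = 810


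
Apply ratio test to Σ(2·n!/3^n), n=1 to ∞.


aₙ = 2·n!/3^n
a_{n+1}/aₙ = (n+1)!/3^(n+1) × 3^n/n!  (constant 2 cancels)
= (n+1)/3
L = lim(n→∞) (n+1)/3 = ∞
L > 1 → series DIVERGES

Diverges (ratio test: L = ∞ > 1)


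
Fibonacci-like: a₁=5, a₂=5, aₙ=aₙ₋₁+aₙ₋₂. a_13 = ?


Computing iteratively: 5, 5, 10, 15, 25, 40, 65, 105, 170, 275, 445, 720, ...
a_13 = 1165

a_13 = 1165


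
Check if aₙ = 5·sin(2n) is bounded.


For all n, -1 ≤ sin(2n) ≤ 1, so -5 ≤ 5·sin(2n) ≤ 5
Lower bound: -5, Upper bound: 5
The sequence IS bounded

Bounded (-5 ≤ aₙ ≤ 5)


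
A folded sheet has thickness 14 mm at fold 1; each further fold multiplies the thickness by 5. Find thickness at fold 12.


aₙ = a₁·r^(n-1)
= 14×5^11
= 14×48828125
= 683593750

a_12 = 683593750


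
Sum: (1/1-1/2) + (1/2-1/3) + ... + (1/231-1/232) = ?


Telescoping: adjacent terms cancel.
= 1/1 - 1/232
= 1 - 1/232 = 231/232

Sum = 231/232


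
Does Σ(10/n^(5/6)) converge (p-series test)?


p-series test: Σ c/n^p converges if p > 1, diverges if p ≤ 1 (constant c > 0 doesn't affect convergence).
p = 5/6
5/6 ≤ 1 → DIVERGES

Diverges (p = 5/6 ≤ 1)


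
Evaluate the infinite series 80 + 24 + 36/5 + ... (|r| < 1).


S∞ = a₁/(1-r) = 80/(1 - 3/10)
= 80/(7/10)
= 800/7

S∞ = 800/7


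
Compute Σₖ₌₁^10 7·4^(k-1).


Sₙ = 7×(4^10 - 1)/(4 - 1)
= 7×(1048576 - 1)/3
= 7×1048575/3
= 2446675

S_10 = 2446675


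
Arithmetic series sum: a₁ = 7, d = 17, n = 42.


aₙ = 7 + (42-1)×17 = 704
Sₙ = n(a₁+aₙ)/2 = 42×(7+704)/2
= 42×711/2 = 14931

S_42 = 14931


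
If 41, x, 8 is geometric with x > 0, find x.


GM = √(41×8) = √328 = 18.1108

GM = 18.1108


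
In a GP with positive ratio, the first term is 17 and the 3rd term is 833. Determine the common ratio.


r^(n-1) = aₙ/a₁
r^2 = 833/17 = 49
r = 49^(1/2)
= ±7; taking r > 0 gives r = 7

r = 7


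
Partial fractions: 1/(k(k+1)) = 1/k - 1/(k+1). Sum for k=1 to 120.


1/(k(k+1)) = 1/k - 1/(k+1) (partial fractions)
Telescoping: Σ = 1 - 1/121 = 120/121

Sum = 120/121


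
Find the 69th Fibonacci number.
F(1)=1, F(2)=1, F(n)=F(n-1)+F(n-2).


Fibonacci sequence: 1, 1, 2, 3, 5, 8, 13, 21, 34, 55, 89, ...
F(69) = 117669030460994

F(69) = 117669030460994


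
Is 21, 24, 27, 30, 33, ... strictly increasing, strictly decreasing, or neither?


Differences: 3, 3, 3, 3
All differences > 0 → strictly INCREASING

Monotonically increasing


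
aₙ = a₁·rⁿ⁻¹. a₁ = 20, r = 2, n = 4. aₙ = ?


aₙ = a₁·r^(n-1)
= 20×2^3
= 20×8
= 160

a_4 = 160


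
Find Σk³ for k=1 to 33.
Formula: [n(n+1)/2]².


n(n+1)/2 = 33×34/2 = 561
Σk³ = 561² = 314721

Σk³ = 314721


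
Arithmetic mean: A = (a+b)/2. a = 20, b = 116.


AM = (20 + 116)/2 = 136/2 = 68

AM = 68


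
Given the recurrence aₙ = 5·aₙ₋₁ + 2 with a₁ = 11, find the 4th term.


Computing step by step:
a_1 = 11
a_2 = 57
a_3 = 287
a_4 = 1437


a_4 = 1437


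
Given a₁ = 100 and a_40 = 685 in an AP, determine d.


d = (aₙ - a₁)/(n-1)
= (685 - 100)/(40-1)
= 585/39 = 15

d = 15


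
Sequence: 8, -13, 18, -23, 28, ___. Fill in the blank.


Pattern: alternating sign, magnitude arithmetic (d=5)
Terms: 8, -13, 18, -23, 28
Next term = -33

Next term = -33


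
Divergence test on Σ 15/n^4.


lim(n→∞) 15/n^4 = 0
lim aₙ = 0 → nth-term test is INCONCLUSIVE
(Need other tests; this is actually a convergent p-series with p=4 > 1)

Inconclusive (lim aₙ = 0; need another test)


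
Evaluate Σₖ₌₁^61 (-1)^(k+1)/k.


S = 1 - 1/2 + 1/3 - 1/4 + 1/5 - 1/6 + 1/7 - 1/8 ± ...
= 0.7013
(Full series converges to +ln(2) ≈ +0.6931)

S_61 = 0.7013


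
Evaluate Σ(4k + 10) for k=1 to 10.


Σ(4k+10) = 4·Σk + 10·n
= 4·55 + 10·10
= 220 + 100 = 320

Σ = 320


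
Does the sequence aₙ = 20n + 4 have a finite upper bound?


aₙ = 20n + 4 → as n→∞, aₙ→∞
No finite upper bound exists
The sequence is UNBOUNDED

Unbounded (aₙ → ∞ as n → ∞)


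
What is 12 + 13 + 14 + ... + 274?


Σₖ₌12^274 k = Σₖ₌₁^274 k − Σₖ₌₁^11 k
= 274·275/2 − 11·12/2
= 37675 − 66 = 37609

Σk = 37609


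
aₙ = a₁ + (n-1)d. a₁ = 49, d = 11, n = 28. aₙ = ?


aₙ = a₁ + (n-1)d
= 49 + (28-1)×11
= 49 + 297
= 346

a_28 = 346


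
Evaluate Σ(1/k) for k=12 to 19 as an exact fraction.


Σₖ₌12^19 1/k = 1/12 + 1/13 + 1/14 + 1/15 + 1/16 + 1/17 + 1/18 + 1/19
= 11171129/21162960
≈ 0.5279

Sum = 11171129/21162960 ≈ 0.5279


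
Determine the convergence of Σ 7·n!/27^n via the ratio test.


aₙ = 7·n!/27^n
a_{n+1}/aₙ = (n+1)!/27^(n+1) × 27^n/n!  (constant 7 cancels)
= (n+1)/27
L = lim(n→∞) (n+1)/27 = ∞
L > 1 → series DIVERGES

Diverges (ratio test: L = ∞ > 1)


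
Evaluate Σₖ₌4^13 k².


Σₖ₌4^13 k² = Σₖ₌₁^13 k² − Σₖ₌₁^3 k²
= 13·14·27/6 − 3·4·7/6
= 819 − 14 = 805

Σk² = 805


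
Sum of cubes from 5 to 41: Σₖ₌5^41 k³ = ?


Σₖ₌5^41 k³ = [41·42/2]² − [4·5/2]²
= 741321 − 100 = 741221

Σk³ = 741221


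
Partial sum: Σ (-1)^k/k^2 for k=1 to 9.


S = -1 + 1/4 - 1/9 + 1/16 - 1/25 + 1/36 - 1/49 + 1/64 ± ...
= -0.828
(Full series converges to -π²/12 ≈ -0.8225)

S_9 = -0.828


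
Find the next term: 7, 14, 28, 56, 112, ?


Pattern: geometric (r=2)
Terms: 7, 14, 28, 56, 112
Next term = 224

Next term = 224


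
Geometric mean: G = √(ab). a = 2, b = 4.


GM = √(2×4) = √8 = 2.8284

GM = 2.8284


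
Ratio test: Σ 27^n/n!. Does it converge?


aₙ = 27^n/n!
a_{n+1}/aₙ = 27^(n+1)/(n+1)! × n!/27^n
= 27/(n+1)
L = lim(n→∞) 27/(n+1) = 0
L < 1 → series CONVERGES

Converges (ratio test: L = 0 < 1)


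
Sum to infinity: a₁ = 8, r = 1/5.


S∞ = a₁/(1-r) = 8/(1 - 1/5)
= 8/(4/5)
= 10

S∞ = 10


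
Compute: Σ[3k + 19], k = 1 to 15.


Σ(3k+19) = 3·Σk + 19·n
= 3·120 + 19·15
= 360 + 285 = 645

Σ = 645


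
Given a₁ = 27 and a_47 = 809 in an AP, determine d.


d = (aₙ - a₁)/(n-1)
= (809 - 27)/(47-1)
= 782/46 = 17

d = 17


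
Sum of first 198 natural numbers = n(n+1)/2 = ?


n(n+1)/2 = 198×199/2 = 39402/2 = 19701

Σk = 19701


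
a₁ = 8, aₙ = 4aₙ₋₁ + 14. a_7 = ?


Computing step by step:
a_1 = 8
a_2 = 46
a_3 = 198
a_4 = 806
a_5 = 3238
a_6 = 12966
a_7 = 51878


a_7 = 51878


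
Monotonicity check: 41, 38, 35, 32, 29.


Differences: -3, -3, -3, -3
All differences < 0 → strictly DECREASING

Monotonically decreasing


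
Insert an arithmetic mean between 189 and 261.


AM = (189 + 261)/2 = 450/2 = 225

AM = 225


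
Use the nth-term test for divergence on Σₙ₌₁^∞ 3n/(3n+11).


lim(n→∞) 3n/(3n+11) = 3/3 = 1  (divide numerator and denominator by n)
lim aₙ = 1 ≠ 0 → series DIVERGES

Diverges (lim aₙ = 1 ≠ 0)


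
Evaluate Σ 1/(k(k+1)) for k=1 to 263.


1/(k(k+1)) = 1/k - 1/(k+1) (partial fractions)
Telescoping: Σ = 1 - 1/264 = 263/264

Sum = 263/264


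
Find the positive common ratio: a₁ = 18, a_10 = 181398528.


r^(n-1) = aₙ/a₁
r^9 = 181398528/18 = 10077696
r = 10077696^(1/9)
= 6

r = 6


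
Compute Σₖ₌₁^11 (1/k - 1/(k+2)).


Telescoping with gap 2: two head and two tail terms survive.
= (1 + 1/2) - (1/12 + 1/13)
= 3/2 - 1/12 - 1/13 = 209/156

Sum = 209/156


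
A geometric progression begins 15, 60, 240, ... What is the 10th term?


aₙ = a₁·r^(n-1)
= 15×4^9
= 15×262144
= 3932160

a_10 = 3932160


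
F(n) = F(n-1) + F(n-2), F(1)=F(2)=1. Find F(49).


Fibonacci sequence: 1, 1, 2, 3, 5, 8, 13, 21, 34, 55, 89, ...
F(49) = 7778742049

F(49) = 7778742049


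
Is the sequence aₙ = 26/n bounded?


a₁ = 26, a₂ = 26/2, a₃ = 26/3, ...
0 < aₙ ≤ 26 for all n ≥ 1
Lower bound: 0, Upper bound: 26
The sequence IS bounded

Bounded (0 < aₙ ≤ 26)


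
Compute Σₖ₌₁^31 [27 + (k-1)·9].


aₙ = 27 + (31-1)×9 = 297
Sₙ = n(a₁+aₙ)/2 = 31×(27+297)/2
= 31×324/2 = 5022

S_31 = 5022


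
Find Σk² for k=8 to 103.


Σₖ₌8^103 k² = Σₖ₌₁^103 k² − Σₖ₌₁^7 k²
= 103·104·207/6 − 7·8·15/6
= 369564 − 140 = 369424

Σk² = 369424


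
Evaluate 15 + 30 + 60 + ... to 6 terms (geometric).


Sₙ = 15×(2^6 - 1)/(2 - 1)
= 15×(64 - 1)/1
= 15×63/1
= 945

S_6 = 945


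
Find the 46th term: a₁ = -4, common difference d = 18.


aₙ = a₁ + (n-1)d
= -4 + (46-1)×18
= -4 + 810
= 806

a_46 = 806


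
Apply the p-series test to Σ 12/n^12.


p-series test: Σ c/n^p converges if p > 1, diverges if p ≤ 1 (constant c > 0 doesn't affect convergence).
p = 12
12 > 1 → CONVERGES

Converges (p = 12 > 1)


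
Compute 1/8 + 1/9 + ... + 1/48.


Σₖ₌8^48 1/k = 1/8 + 1/9 + 1/10 + ... + 1/48
= 826090171723375329593/442720643463713815200
≈ 1.8659

Sum = 826090171723375329593/442720643463713815200 ≈ 1.8659


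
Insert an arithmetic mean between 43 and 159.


AM = (43 + 159)/2 = 202/2 = 101

AM = 101


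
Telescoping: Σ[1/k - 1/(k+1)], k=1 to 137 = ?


Telescoping: adjacent terms cancel.
= 1/1 - 1/138
= 1 - 1/138 = 137/138

Sum = 137/138


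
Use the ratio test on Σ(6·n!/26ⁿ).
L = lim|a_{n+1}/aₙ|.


aₙ = 6·n!/26^n
a_{n+1}/aₙ = (n+1)!/26^(n+1) × 26^n/n!  (constant 6 cancels)
= (n+1)/26
L = lim(n→∞) (n+1)/26 = ∞
L > 1 → series DIVERGES

Diverges (ratio test: L = ∞ > 1)


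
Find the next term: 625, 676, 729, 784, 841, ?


Pattern: perfect squares: n²
Terms: 625, 676, 729, 784, 841
Next term = 900

Next term = 900


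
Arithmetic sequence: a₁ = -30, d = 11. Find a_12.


aₙ = a₁ + (n-1)d
= -30 + (12-1)×11
= -30 + 121
= 91

a_12 = 91


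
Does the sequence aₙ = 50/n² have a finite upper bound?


a₁ = 50, a₂ = 50/4, a₃ = 50/9, ...
0 < aₙ ≤ 50 for all n ≥ 1
The sequence IS bounded

Bounded (0 < aₙ ≤ 50)


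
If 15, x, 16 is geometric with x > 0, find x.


GM = √(15×16) = √240 = 15.4919

GM = 15.4919


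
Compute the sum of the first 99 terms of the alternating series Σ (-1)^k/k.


S = -1 + 1/2 - 1/3 + 1/4 - 1/5 + 1/6 - 1/7 + 1/8 ± ...
= -0.6982
(Full series converges to -ln(2) ≈ -0.6931)

S_99 = -0.6982


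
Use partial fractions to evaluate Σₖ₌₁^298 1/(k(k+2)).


1/(k(k+2)) = (1/2)·(1/k - 1/(k+2)) (partial fractions)
Telescoping: Σ = (1/2)·(1 + 1/2 - 1/299 - 1/300) = 133951/179400

Sum = 133951/179400


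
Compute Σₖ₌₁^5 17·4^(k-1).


Sₙ = 17×(4^5 - 1)/(4 - 1)
= 17×(1024 - 1)/3
= 17×1023/3
= 5797

S_5 = 5797


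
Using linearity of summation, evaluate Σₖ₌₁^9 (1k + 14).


Σ(1k+14) = 1·Σk + 14·n
= 1·45 + 14·9
= 45 + 126 = 171

Σ = 171


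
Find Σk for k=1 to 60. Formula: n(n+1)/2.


n(n+1)/2 = 60×61/2 = 3660/2 = 1830

Σk = 1830


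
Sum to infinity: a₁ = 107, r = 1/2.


S∞ = a₁/(1-r) = 107/(1 - 1/2)
= 107/(1/2)
= 214

S∞ = 214


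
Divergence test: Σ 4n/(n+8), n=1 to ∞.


lim(n→∞) 4n/(n+8) = 4/1 = 4  (divide numerator and denominator by n)
lim aₙ = 4 ≠ 0 → series DIVERGES

Diverges (lim aₙ = 4 ≠ 0)


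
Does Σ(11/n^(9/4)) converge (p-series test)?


p-series test: Σ c/n^p converges if p > 1, diverges if p ≤ 1 (constant c > 0 doesn't affect convergence).
p = 9/4
9/4 > 1 → CONVERGES

Converges (p = 9/4 > 1)


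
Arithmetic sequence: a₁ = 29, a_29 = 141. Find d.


d = (aₙ - a₁)/(n-1)
= (141 - 29)/(29-1)
= 112/28 = 4

d = 4


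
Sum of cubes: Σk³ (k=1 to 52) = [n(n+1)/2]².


n(n+1)/2 = 52×53/2 = 1378
Σk³ = 1378² = 1898884

Σk³ = 1898884


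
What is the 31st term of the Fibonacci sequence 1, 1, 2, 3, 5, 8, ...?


Fibonacci sequence: 1, 1, 2, 3, 5, 8, 13, 21, 34, 55, 89, ...
F(31) = 1346269

F(31) = 1346269


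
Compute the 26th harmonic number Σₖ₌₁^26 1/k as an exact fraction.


H_26 = 1/1 + 1/2 + 1/3 + ... + 1/26
= 34395742267/8923714800
≈ 3.8544

H_26 = 34395742267/8923714800 ≈ 3.8544


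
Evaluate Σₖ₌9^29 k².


Σₖ₌9^29 k² = Σₖ₌₁^29 k² − Σₖ₌₁^8 k²
= 29·30·59/6 − 8·9·17/6
= 8555 − 204 = 8351

Σk² = 8351


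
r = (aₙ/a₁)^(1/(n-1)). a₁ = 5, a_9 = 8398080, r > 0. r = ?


r^(n-1) = aₙ/a₁
r^8 = 8398080/5 = 1679616
r = 1679616^(1/8)
= ±6; taking r > 0 gives r = 6

r = 6


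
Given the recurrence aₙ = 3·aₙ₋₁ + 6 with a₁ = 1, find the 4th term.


Computing step by step:
a_1 = 1
a_2 = 9
a_3 = 33
a_4 = 105


a_4 = 105


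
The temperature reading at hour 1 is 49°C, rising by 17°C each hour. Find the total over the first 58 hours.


aₙ = 49 + (58-1)×17 = 1018
Sₙ = n(a₁+aₙ)/2 = 58×(49+1018)/2
= 58×1067/2 = 30943

S_58 = 30943


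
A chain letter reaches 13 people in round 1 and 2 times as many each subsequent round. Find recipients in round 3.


aₙ = a₁·r^(n-1)
= 13×2^2
= 13×4
= 52

a_3 = 52


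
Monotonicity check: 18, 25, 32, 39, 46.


Differences: 7, 7, 7, 7
All differences > 0 → strictly INCREASING

Monotonically increasing


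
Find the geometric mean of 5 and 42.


GM = √(5×42) = √210 = 14.4914

GM = 14.4914


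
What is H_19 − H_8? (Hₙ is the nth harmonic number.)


Σₖ₌9^19 1/k = 1/9 + 1/10 + 1/11 + ... + 1/19
= 12879365/15519504
≈ 0.8299

Sum = 12879365/15519504 ≈ 0.8299


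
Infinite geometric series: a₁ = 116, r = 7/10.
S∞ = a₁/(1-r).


S∞ = a₁/(1-r) = 116/(1 - 7/10)
= 116/(3/10)
= 1160/3

S∞ = 1160/3


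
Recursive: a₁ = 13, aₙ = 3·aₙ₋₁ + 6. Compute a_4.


Computing step by step:
a_1 = 13
a_2 = 45
a_3 = 141
a_4 = 429


a_4 = 429


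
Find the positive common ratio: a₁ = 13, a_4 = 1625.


r^(n-1) = aₙ/a₁
r^3 = 1625/13 = 125
r = 125^(1/3)
= 5

r = 5


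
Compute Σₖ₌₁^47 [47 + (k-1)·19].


aₙ = 47 + (47-1)×19 = 921
Sₙ = n(a₁+aₙ)/2 = 47×(47+921)/2
= 47×968/2 = 22748

S_47 = 22748


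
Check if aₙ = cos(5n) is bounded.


For all n, -1 ≤ cos(5n) ≤ 1, so -1 ≤ cos(5n) ≤ 1
Lower bound: -1, Upper bound: 1
The sequence IS bounded

Bounded (-1 ≤ aₙ ≤ 1)


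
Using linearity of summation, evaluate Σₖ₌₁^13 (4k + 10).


Σ(4k+10) = 4·Σk + 10·n
= 4·91 + 10·13
= 364 + 130 = 494

Σ = 494


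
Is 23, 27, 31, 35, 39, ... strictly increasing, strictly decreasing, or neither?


Differences: 4, 4, 4, 4
All differences > 0 → strictly INCREASING

Monotonically increasing


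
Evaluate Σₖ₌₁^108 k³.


n(n+1)/2 = 108×109/2 = 5886
Σk³ = 5886² = 34644996

Σk³ = 34644996


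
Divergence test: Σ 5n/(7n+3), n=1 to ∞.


lim(n→∞) 5n/(7n+3) = 5/7 = 5/7  (divide numerator and denominator by n)
lim aₙ = 5/7 ≠ 0 → series DIVERGES

Diverges (lim aₙ = 5/7 ≠ 0)
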